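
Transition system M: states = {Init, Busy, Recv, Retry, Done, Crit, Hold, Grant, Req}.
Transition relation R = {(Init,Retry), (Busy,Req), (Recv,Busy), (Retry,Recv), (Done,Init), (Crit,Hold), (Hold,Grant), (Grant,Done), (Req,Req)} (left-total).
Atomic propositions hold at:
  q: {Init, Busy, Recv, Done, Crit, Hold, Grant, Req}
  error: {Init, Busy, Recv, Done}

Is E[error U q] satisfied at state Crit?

E[error U q]: least fixpoint, start Z0 = Sat(q) = {Init, Busy, Recv, Done, Crit, Hold, Grant, Req}, add states in Sat(error) with some successor in Z. Already a fixed point.
Sat(E[error U q]) = {Init, Busy, Recv, Done, Crit, Hold, Grant, Req}
Crit ∈ Sat(E[error U q]) = {Init, Busy, Recv, Done, Crit, Hold, Grant, Req}, so the formula holds at Crit.

Yes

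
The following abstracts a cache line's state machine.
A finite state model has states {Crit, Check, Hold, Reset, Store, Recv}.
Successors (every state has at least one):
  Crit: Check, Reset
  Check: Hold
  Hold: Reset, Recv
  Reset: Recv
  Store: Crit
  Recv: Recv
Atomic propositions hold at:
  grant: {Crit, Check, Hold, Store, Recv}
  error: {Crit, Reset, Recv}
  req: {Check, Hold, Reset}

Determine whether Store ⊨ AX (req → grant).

Sat(req → grant) = {Crit, Check, Hold, Store, Recv}
Sat(AX (req → grant)) = {s : every successor in {Crit, Check, Hold, Store, Recv}} = {Check, Reset, Store, Recv}
Store ∈ Sat(AX (req → grant)) = {Check, Reset, Store, Recv}, so the formula holds at Store.

Yes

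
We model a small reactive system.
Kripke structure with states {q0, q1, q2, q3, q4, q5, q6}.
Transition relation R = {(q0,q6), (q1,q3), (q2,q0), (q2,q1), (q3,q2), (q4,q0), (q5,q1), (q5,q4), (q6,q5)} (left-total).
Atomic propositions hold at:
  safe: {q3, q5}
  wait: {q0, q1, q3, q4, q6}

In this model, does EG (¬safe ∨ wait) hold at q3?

Yes

Sat(¬safe) = {q0, q1, q2, q4, q6}
Sat(¬safe ∨ wait) = {q0, q1, q2, q3, q4, q6}
EG (¬safe ∨ wait): greatest fixpoint, start Z0 = {q0, q1, q2, q3, q4, q6}, keep only states in Sat with some successor in Z. Z1 = {q0, q1, q2, q3, q4}; Z2 = {q1, q2, q3, q4}; Z3 = {q1, q2, q3}; fixed.
Sat(EG (¬safe ∨ wait)) = {q1, q2, q3}
q3 ∈ Sat(EG (¬safe ∨ wait)) = {q1, q2, q3}, so the formula holds at q3.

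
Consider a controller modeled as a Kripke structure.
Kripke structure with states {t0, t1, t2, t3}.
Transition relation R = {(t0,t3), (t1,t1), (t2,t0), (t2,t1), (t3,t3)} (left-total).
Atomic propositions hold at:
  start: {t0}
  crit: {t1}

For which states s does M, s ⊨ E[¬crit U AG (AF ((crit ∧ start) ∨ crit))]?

{t1, t2}

Sat(¬crit) = {t0, t2, t3}
Sat(crit ∧ start) = ∅
Sat((crit ∧ start) ∨ crit) = {t1}
AF ((crit ∧ start) ∨ crit): least fixpoint, start Z0 = {t1}, add states with every successor in Z. Already a fixed point.
Sat(AF ((crit ∧ start) ∨ crit)) = {t1}
AG (AF ((crit ∧ start) ∨ crit)): greatest fixpoint, start Z0 = {t1}, keep only states in Sat with every successor in Z. Already a fixed point.
Sat(AG (AF ((crit ∧ start) ∨ crit))) = {t1}
E[¬crit U AG (AF ((crit ∧ start) ∨ crit))]: least fixpoint, start Z0 = Sat(AG (AF ((crit ∧ start) ∨ crit))) = {t1}, add states in Sat(¬crit) with some successor in Z. Z1 = {t1, t2}; fixed.
Sat(E[¬crit U AG (AF ((crit ∧ start) ∨ crit))]) = {t1, t2}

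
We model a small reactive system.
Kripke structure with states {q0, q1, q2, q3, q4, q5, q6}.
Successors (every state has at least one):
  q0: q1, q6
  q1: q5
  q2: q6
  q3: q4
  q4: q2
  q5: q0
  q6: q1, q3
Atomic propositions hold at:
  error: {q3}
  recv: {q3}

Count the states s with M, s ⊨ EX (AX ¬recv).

6

Sat(¬recv) = {q0, q1, q2, q4, q5, q6}
Sat(AX ¬recv) = {s : every successor in {q0, q1, q2, q4, q5, q6}} = {q0, q1, q2, q3, q4, q5}
Sat(EX (AX ¬recv)) = {s : some successor in {q0, q1, q2, q3, q4, q5}} = {q0, q1, q3, q4, q5, q6}
|Sat(EX (AX ¬recv))| = |{q0, q1, q3, q4, q5, q6}| = 6.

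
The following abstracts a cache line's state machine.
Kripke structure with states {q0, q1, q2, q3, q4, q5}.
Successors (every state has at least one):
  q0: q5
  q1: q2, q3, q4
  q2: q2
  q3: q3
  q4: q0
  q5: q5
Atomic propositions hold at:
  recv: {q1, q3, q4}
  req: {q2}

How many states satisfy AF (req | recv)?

Sat(req | recv) = {q1, q2, q3, q4}
AF (req | recv): least fixpoint, start Z0 = {q1, q2, q3, q4}, add states with every successor in Z. Already a fixed point.
Sat(AF (req | recv)) = {q1, q2, q3, q4}
|Sat(AF (req | recv))| = |{q1, q2, q3, q4}| = 4.

4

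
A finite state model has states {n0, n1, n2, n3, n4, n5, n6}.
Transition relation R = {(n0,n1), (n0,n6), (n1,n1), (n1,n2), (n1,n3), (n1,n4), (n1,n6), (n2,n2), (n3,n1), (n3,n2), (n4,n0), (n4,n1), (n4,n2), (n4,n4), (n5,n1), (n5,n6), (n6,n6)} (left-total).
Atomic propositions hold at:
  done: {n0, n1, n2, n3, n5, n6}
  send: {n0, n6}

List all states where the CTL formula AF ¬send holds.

{n1, n2, n3, n4, n5}

Sat(¬send) = {n1, n2, n3, n4, n5}
AF ¬send: least fixpoint, start Z0 = {n1, n2, n3, n4, n5}, add states with every successor in Z. Already a fixed point.
Sat(AF ¬send) = {n1, n2, n3, n4, n5}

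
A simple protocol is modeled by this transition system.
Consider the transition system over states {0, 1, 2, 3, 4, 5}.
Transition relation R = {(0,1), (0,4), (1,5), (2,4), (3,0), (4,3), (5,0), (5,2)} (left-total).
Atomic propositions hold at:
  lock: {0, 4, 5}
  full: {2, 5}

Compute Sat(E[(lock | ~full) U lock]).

{0, 1, 3, 4, 5}

Sat(~full) = {0, 1, 3, 4}
Sat(lock | ~full) = {0, 1, 3, 4, 5}
E[(lock | ~full) U lock]: least fixpoint, start Z0 = Sat(lock) = {0, 4, 5}, add states in Sat(lock | ~full) with some successor in Z. Z1 = {0, 1, 3, 4, 5}; fixed.
Sat(E[(lock | ~full) U lock]) = {0, 1, 3, 4, 5}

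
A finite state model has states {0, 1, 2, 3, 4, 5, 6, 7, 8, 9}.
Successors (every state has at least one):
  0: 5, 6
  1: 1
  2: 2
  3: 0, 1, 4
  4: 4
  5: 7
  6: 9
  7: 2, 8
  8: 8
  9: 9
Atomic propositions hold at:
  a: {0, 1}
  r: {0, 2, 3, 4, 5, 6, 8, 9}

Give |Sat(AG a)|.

1

AG a: greatest fixpoint, start Z0 = {0, 1}, keep only states in Sat with every successor in Z. Z1 = {1}; fixed.
Sat(AG a) = {1}
|Sat(AG a)| = |{1}| = 1.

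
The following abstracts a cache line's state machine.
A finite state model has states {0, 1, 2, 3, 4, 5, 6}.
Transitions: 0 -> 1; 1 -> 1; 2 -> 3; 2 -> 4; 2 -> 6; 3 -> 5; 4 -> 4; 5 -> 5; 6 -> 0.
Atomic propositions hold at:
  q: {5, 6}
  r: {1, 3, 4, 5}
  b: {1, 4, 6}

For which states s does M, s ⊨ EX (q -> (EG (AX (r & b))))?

{0, 1, 2, 4, 6}

Sat(r & b) = {1, 4}
Sat(AX (r & b)) = {s : every successor in {1, 4}} = {0, 1, 4}
EG (AX (r & b)): greatest fixpoint, start Z0 = {0, 1, 4}, keep only states in Sat with some successor in Z. Already a fixed point.
Sat(EG (AX (r & b))) = {0, 1, 4}
Sat(q -> (EG (AX (r & b)))) = {0, 1, 2, 3, 4}
Sat(EX (q -> (EG (AX (r & b))))) = {s : some successor in {0, 1, 2, 3, 4}} = {0, 1, 2, 4, 6}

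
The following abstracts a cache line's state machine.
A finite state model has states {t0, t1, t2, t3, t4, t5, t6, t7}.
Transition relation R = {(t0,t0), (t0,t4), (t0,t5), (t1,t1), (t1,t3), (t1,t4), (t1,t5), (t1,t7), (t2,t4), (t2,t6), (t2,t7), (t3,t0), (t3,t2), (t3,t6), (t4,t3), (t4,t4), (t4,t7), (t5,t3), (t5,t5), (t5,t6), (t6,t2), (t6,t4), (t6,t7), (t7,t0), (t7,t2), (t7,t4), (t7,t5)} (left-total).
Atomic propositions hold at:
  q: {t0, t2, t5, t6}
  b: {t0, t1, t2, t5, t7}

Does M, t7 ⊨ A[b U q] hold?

A[b U q]: least fixpoint, start Z0 = Sat(q) = {t0, t2, t5, t6}, add states in Sat(b) with every successor in Z. Already a fixed point.
Sat(A[b U q]) = {t0, t2, t5, t6}
t7 ∉ Sat(A[b U q]) = {t0, t2, t5, t6}, so the formula does not hold at t7.

No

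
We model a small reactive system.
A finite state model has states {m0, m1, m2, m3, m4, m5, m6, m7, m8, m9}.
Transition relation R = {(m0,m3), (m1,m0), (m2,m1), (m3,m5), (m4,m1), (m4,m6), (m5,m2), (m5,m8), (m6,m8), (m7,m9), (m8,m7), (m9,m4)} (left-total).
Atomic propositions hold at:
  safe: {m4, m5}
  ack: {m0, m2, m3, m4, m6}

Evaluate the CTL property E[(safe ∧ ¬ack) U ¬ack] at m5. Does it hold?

Yes

Sat(¬ack) = {m1, m5, m7, m8, m9}
Sat(safe ∧ ¬ack) = {m5}
E[(safe ∧ ¬ack) U ¬ack]: least fixpoint, start Z0 = Sat(¬ack) = {m1, m5, m7, m8, m9}, add states in Sat(safe ∧ ¬ack) with some successor in Z. Already a fixed point.
Sat(E[(safe ∧ ¬ack) U ¬ack]) = {m1, m5, m7, m8, m9}
m5 ∈ Sat(E[(safe ∧ ¬ack) U ¬ack]) = {m1, m5, m7, m8, m9}, so the formula holds at m5.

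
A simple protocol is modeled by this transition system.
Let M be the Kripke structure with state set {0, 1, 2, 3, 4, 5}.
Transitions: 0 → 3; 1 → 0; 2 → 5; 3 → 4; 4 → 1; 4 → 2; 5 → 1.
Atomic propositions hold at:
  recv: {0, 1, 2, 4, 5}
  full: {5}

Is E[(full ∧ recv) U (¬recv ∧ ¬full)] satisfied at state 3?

Yes

Sat(full ∧ recv) = {5}
Sat(¬recv) = {3}
Sat(¬full) = {0, 1, 2, 3, 4}
Sat(¬recv ∧ ¬full) = {3}
E[(full ∧ recv) U (¬recv ∧ ¬full)]: least fixpoint, start Z0 = Sat((¬recv ∧ ¬full)) = {3}, add states in Sat(full ∧ recv) with some successor in Z. Already a fixed point.
Sat(E[(full ∧ recv) U (¬recv ∧ ¬full)]) = {3}
3 ∈ Sat(E[(full ∧ recv) U (¬recv ∧ ¬full)]) = {3}, so the formula holds at 3.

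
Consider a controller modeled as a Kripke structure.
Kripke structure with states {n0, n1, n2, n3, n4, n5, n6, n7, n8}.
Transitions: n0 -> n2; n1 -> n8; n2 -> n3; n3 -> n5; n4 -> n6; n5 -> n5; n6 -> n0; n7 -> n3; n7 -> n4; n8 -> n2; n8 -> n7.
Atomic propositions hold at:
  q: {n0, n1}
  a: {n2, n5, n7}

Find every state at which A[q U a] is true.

{n0, n2, n5, n7}

A[q U a]: least fixpoint, start Z0 = Sat(a) = {n2, n5, n7}, add states in Sat(q) with every successor in Z. Z1 = {n0, n2, n5, n7}; fixed.
Sat(A[q U a]) = {n0, n2, n5, n7}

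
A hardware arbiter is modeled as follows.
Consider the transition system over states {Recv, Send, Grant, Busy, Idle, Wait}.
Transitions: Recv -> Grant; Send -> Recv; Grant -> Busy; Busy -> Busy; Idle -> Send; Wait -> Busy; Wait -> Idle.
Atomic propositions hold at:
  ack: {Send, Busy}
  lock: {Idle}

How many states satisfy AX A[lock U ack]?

4

A[lock U ack]: least fixpoint, start Z0 = Sat(ack) = {Send, Busy}, add states in Sat(lock) with every successor in Z. Z1 = {Send, Busy, Idle}; fixed.
Sat(A[lock U ack]) = {Send, Busy, Idle}
Sat(AX A[lock U ack]) = {s : every successor in {Send, Busy, Idle}} = {Grant, Busy, Idle, Wait}
|Sat(AX A[lock U ack])| = |{Grant, Busy, Idle, Wait}| = 4.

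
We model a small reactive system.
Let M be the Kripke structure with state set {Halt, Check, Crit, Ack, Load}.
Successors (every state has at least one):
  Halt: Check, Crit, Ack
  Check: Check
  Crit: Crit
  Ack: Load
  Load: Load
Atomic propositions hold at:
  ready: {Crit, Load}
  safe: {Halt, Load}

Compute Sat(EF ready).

EF ready: least fixpoint, start Z0 = {Crit, Load}, add states with some successor in Z. Z1 = {Halt, Crit, Ack, Load}; fixed.
Sat(EF ready) = {Halt, Crit, Ack, Load}

{Halt, Crit, Ack, Load}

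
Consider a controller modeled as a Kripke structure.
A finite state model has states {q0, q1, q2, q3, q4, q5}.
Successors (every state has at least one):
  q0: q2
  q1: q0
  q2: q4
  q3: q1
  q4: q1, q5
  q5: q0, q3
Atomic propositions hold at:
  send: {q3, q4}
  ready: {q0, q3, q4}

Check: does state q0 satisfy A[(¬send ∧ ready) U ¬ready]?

Sat(¬send) = {q0, q1, q2, q5}
Sat(¬send ∧ ready) = {q0}
Sat(¬ready) = {q1, q2, q5}
A[(¬send ∧ ready) U ¬ready]: least fixpoint, start Z0 = Sat(¬ready) = {q1, q2, q5}, add states in Sat(¬send ∧ ready) with every successor in Z. Z1 = {q0, q1, q2, q5}; fixed.
Sat(A[(¬send ∧ ready) U ¬ready]) = {q0, q1, q2, q5}
q0 ∈ Sat(A[(¬send ∧ ready) U ¬ready]) = {q0, q1, q2, q5}, so the formula holds at q0.

Yes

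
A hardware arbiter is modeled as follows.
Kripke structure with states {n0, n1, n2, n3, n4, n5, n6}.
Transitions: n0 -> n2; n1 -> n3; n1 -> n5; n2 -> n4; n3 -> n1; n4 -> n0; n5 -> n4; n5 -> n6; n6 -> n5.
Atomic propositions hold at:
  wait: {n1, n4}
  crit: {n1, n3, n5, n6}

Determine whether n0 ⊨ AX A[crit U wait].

A[crit U wait]: least fixpoint, start Z0 = Sat(wait) = {n1, n4}, add states in Sat(crit) with every successor in Z. Z1 = {n1, n3, n4}; fixed.
Sat(A[crit U wait]) = {n1, n3, n4}
Sat(AX A[crit U wait]) = {s : every successor in {n1, n3, n4}} = {n2, n3}
n0 ∉ Sat(AX A[crit U wait]) = {n2, n3}, so the formula does not hold at n0.

No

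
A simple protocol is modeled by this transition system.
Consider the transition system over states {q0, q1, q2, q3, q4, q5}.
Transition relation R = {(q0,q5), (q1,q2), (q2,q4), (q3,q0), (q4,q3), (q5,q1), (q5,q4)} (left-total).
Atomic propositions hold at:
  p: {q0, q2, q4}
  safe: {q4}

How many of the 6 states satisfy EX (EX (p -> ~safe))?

5

Sat(~safe) = {q0, q1, q2, q3, q5}
Sat(p -> ~safe) = {q0, q1, q2, q3, q5}
Sat(EX (p -> ~safe)) = {s : some successor in {q0, q1, q2, q3, q5}} = {q0, q1, q3, q4, q5}
Sat(EX (EX (p -> ~safe))) = {s : some successor in {q0, q1, q3, q4, q5}} = {q0, q2, q3, q4, q5}
|Sat(EX (EX (p -> ~safe)))| = |{q0, q2, q3, q4, q5}| = 5.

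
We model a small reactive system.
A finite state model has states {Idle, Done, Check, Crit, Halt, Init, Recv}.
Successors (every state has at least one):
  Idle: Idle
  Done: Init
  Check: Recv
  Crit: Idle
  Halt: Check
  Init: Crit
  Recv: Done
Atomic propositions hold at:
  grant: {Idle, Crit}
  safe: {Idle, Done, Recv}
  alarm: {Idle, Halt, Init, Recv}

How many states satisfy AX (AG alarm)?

AG alarm: greatest fixpoint, start Z0 = {Idle, Halt, Init, Recv}, keep only states in Sat with every successor in Z. Z1 = {Idle}; fixed.
Sat(AG alarm) = {Idle}
Sat(AX (AG alarm)) = {s : every successor in {Idle}} = {Idle, Crit}
|Sat(AX (AG alarm))| = |{Idle, Crit}| = 2.

2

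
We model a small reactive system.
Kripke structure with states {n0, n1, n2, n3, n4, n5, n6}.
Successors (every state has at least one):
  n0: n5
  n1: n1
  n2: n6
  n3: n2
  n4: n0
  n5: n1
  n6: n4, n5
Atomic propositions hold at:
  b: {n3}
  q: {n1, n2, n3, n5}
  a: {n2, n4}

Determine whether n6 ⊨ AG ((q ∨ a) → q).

Sat(q ∨ a) = {n1, n2, n3, n4, n5}
Sat((q ∨ a) → q) = {n0, n1, n2, n3, n5, n6}
AG ((q ∨ a) → q): greatest fixpoint, start Z0 = {n0, n1, n2, n3, n5, n6}, keep only states in Sat with every successor in Z. Z1 = {n0, n1, n2, n3, n5}; Z2 = {n0, n1, n3, n5}; Z3 = {n0, n1, n5}; fixed.
Sat(AG ((q ∨ a) → q)) = {n0, n1, n5}
n6 ∉ Sat(AG ((q ∨ a) → q)) = {n0, n1, n5}, so the formula does not hold at n6.

No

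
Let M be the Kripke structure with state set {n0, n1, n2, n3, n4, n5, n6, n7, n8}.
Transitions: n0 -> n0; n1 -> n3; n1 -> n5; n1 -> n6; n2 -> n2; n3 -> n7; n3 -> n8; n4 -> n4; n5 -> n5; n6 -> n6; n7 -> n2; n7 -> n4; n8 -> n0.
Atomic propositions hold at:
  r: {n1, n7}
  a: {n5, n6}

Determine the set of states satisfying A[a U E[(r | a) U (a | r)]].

Sat(r | a) = {n1, n5, n6, n7}
Sat(a | r) = {n1, n5, n6, n7}
E[(r | a) U (a | r)]: least fixpoint, start Z0 = Sat((a | r)) = {n1, n5, n6, n7}, add states in Sat(r | a) with some successor in Z. Already a fixed point.
Sat(E[(r | a) U (a | r)]) = {n1, n5, n6, n7}
A[a U E[(r | a) U (a | r)]]: least fixpoint, start Z0 = Sat(E[(r | a) U (a | r)]) = {n1, n5, n6, n7}, add states in Sat(a) with every successor in Z. Already a fixed point.
Sat(A[a U E[(r | a) U (a | r)]]) = {n1, n5, n6, n7}

{n1, n5, n6, n7}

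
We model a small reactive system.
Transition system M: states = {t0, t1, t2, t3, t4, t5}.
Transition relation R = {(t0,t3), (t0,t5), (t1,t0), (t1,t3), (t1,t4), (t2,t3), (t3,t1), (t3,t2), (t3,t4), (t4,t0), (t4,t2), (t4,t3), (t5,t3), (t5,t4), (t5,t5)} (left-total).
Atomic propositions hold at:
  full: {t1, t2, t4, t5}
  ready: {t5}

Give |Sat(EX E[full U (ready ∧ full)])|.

Sat(ready ∧ full) = {t5}
E[full U (ready ∧ full)]: least fixpoint, start Z0 = Sat((ready ∧ full)) = {t5}, add states in Sat(full) with some successor in Z. Already a fixed point.
Sat(E[full U (ready ∧ full)]) = {t5}
Sat(EX E[full U (ready ∧ full)]) = {s : some successor in {t5}} = {t0, t5}
|Sat(EX E[full U (ready ∧ full)])| = |{t0, t5}| = 2.

2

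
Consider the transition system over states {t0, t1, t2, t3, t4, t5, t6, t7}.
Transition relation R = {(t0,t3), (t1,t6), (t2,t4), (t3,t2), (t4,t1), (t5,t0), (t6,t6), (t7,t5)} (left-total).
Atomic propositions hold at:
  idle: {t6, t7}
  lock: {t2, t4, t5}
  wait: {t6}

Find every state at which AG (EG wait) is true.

EG wait: greatest fixpoint, start Z0 = {t6}, keep only states in Sat with some successor in Z. Already a fixed point.
Sat(EG wait) = {t6}
AG (EG wait): greatest fixpoint, start Z0 = {t6}, keep only states in Sat with every successor in Z. Already a fixed point.
Sat(AG (EG wait)) = {t6}

{t6}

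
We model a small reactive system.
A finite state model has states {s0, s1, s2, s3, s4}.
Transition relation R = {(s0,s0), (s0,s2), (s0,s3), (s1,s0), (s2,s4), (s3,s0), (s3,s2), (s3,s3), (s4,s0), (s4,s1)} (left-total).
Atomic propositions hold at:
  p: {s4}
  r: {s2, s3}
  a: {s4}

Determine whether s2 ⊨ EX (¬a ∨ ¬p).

No

Sat(¬a) = {s0, s1, s2, s3}
Sat(¬p) = {s0, s1, s2, s3}
Sat(¬a ∨ ¬p) = {s0, s1, s2, s3}
Sat(EX (¬a ∨ ¬p)) = {s : some successor in {s0, s1, s2, s3}} = {s0, s1, s3, s4}
s2 ∉ Sat(EX (¬a ∨ ¬p)) = {s0, s1, s3, s4}, so the formula does not hold at s2.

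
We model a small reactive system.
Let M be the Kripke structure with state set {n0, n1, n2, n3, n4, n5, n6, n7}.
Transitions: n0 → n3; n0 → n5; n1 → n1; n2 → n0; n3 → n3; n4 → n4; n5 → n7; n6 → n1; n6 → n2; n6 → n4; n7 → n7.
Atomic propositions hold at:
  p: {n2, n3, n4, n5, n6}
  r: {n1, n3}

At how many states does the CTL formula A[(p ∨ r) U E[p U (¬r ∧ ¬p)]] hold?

5

Sat(p ∨ r) = {n1, n2, n3, n4, n5, n6}
Sat(¬r) = {n0, n2, n4, n5, n6, n7}
Sat(¬p) = {n0, n1, n7}
Sat(¬r ∧ ¬p) = {n0, n7}
E[p U (¬r ∧ ¬p)]: least fixpoint, start Z0 = Sat((¬r ∧ ¬p)) = {n0, n7}, add states in Sat(p) with some successor in Z. Z1 = {n0, n2, n5, n7}; Z2 = {n0, n2, n5, n6, n7}; fixed.
Sat(E[p U (¬r ∧ ¬p)]) = {n0, n2, n5, n6, n7}
A[(p ∨ r) U E[p U (¬r ∧ ¬p)]]: least fixpoint, start Z0 = Sat(E[p U (¬r ∧ ¬p)]) = {n0, n2, n5, n6, n7}, add states in Sat(p ∨ r) with every successor in Z. Already a fixed point.
Sat(A[(p ∨ r) U E[p U (¬r ∧ ¬p)]]) = {n0, n2, n5, n6, n7}
|Sat(A[(p ∨ r) U E[p U (¬r ∧ ¬p)]])| = |{n0, n2, n5, n6, n7}| = 5.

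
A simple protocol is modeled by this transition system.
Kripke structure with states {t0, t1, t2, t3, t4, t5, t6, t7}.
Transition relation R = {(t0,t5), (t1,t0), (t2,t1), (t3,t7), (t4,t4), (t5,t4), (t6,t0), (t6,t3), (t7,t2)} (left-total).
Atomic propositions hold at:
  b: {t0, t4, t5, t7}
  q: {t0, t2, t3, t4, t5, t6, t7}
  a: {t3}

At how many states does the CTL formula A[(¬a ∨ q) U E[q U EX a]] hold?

Sat(¬a) = {t0, t1, t2, t4, t5, t6, t7}
Sat(¬a ∨ q) = {t0, t1, t2, t3, t4, t5, t6, t7}
Sat(EX a) = {s : some successor in {t3}} = {t6}
E[q U EX a]: least fixpoint, start Z0 = Sat(EX a) = {t6}, add states in Sat(q) with some successor in Z. Already a fixed point.
Sat(E[q U EX a]) = {t6}
A[(¬a ∨ q) U E[q U EX a]]: least fixpoint, start Z0 = Sat(E[q U EX a]) = {t6}, add states in Sat(¬a ∨ q) with every successor in Z. Already a fixed point.
Sat(A[(¬a ∨ q) U E[q U EX a]]) = {t6}
|Sat(A[(¬a ∨ q) U E[q U EX a]])| = |{t6}| = 1.

1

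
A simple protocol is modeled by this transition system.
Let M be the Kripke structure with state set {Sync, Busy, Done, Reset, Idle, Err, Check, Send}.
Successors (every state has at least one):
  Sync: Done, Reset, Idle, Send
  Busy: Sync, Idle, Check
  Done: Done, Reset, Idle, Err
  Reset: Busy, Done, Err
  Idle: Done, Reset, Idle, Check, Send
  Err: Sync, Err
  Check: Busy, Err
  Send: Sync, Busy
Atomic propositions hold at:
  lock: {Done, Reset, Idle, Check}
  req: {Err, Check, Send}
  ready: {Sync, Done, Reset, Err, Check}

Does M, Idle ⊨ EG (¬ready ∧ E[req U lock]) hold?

Yes

Sat(¬ready) = {Busy, Idle, Send}
E[req U lock]: least fixpoint, start Z0 = Sat(lock) = {Done, Reset, Idle, Check}, add states in Sat(req) with some successor in Z. Already a fixed point.
Sat(E[req U lock]) = {Done, Reset, Idle, Check}
Sat(¬ready ∧ E[req U lock]) = {Idle}
EG (¬ready ∧ E[req U lock]): greatest fixpoint, start Z0 = {Idle}, keep only states in Sat with some successor in Z. Already a fixed point.
Sat(EG (¬ready ∧ E[req U lock])) = {Idle}
Idle ∈ Sat(EG (¬ready ∧ E[req U lock])) = {Idle}, so the formula holds at Idle.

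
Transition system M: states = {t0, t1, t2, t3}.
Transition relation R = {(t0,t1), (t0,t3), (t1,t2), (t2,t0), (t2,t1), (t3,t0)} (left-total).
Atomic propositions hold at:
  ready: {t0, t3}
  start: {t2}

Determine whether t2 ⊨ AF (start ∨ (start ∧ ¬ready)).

Sat(¬ready) = {t1, t2}
Sat(start ∧ ¬ready) = {t2}
Sat(start ∨ (start ∧ ¬ready)) = {t2}
AF (start ∨ (start ∧ ¬ready)): least fixpoint, start Z0 = {t2}, add states with every successor in Z. Z1 = {t1, t2}; fixed.
Sat(AF (start ∨ (start ∧ ¬ready))) = {t1, t2}
t2 ∈ Sat(AF (start ∨ (start ∧ ¬ready))) = {t1, t2}, so the formula holds at t2.

Yes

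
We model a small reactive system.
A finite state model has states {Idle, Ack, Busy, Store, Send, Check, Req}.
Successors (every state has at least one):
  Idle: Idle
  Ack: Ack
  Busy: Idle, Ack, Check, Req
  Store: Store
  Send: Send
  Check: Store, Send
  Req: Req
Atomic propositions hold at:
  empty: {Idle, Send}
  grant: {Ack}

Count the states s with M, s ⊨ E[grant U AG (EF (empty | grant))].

Sat(empty | grant) = {Idle, Ack, Send}
EF (empty | grant): least fixpoint, start Z0 = {Idle, Ack, Send}, add states with some successor in Z. Z1 = {Idle, Ack, Busy, Send, Check}; fixed.
Sat(EF (empty | grant)) = {Idle, Ack, Busy, Send, Check}
AG (EF (empty | grant)): greatest fixpoint, start Z0 = {Idle, Ack, Busy, Send, Check}, keep only states in Sat with every successor in Z. Z1 = {Idle, Ack, Send}; fixed.
Sat(AG (EF (empty | grant))) = {Idle, Ack, Send}
E[grant U AG (EF (empty | grant))]: least fixpoint, start Z0 = Sat(AG (EF (empty | grant))) = {Idle, Ack, Send}, add states in Sat(grant) with some successor in Z. Already a fixed point.
Sat(E[grant U AG (EF (empty | grant))]) = {Idle, Ack, Send}
|Sat(E[grant U AG (EF (empty | grant))])| = |{Idle, Ack, Send}| = 3.

3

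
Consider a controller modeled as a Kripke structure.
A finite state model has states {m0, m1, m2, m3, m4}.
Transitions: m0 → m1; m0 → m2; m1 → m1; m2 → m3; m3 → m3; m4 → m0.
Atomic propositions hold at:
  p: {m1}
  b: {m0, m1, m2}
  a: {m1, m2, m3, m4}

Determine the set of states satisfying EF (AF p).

{m0, m1, m4}

AF p: least fixpoint, start Z0 = {m1}, add states with every successor in Z. Already a fixed point.
Sat(AF p) = {m1}
EF (AF p): least fixpoint, start Z0 = {m1}, add states with some successor in Z. Z1 = {m0, m1}; Z2 = {m0, m1, m4}; fixed.
Sat(EF (AF p)) = {m0, m1, m4}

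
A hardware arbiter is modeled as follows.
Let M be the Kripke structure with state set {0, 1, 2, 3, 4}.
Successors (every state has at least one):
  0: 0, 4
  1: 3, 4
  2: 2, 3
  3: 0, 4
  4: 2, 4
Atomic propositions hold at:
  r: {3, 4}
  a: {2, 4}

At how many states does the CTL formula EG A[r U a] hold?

A[r U a]: least fixpoint, start Z0 = Sat(a) = {2, 4}, add states in Sat(r) with every successor in Z. Already a fixed point.
Sat(A[r U a]) = {2, 4}
EG A[r U a]: greatest fixpoint, start Z0 = {2, 4}, keep only states in Sat with some successor in Z. Already a fixed point.
Sat(EG A[r U a]) = {2, 4}
|Sat(EG A[r U a])| = |{2, 4}| = 2.

2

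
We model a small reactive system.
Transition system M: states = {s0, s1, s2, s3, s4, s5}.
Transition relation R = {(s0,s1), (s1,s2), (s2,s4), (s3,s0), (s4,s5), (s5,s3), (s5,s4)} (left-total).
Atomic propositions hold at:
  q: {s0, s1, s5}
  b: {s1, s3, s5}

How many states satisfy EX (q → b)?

5

Sat(q → b) = {s1, s2, s3, s4, s5}
Sat(EX (q → b)) = {s : some successor in {s1, s2, s3, s4, s5}} = {s0, s1, s2, s4, s5}
|Sat(EX (q → b))| = |{s0, s1, s2, s4, s5}| = 5.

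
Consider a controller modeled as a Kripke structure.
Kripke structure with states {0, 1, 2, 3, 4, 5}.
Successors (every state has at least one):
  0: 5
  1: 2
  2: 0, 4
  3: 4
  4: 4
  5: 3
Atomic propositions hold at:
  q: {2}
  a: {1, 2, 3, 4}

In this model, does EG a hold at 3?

Yes

EG a: greatest fixpoint, start Z0 = {1, 2, 3, 4}, keep only states in Sat with some successor in Z. Already a fixed point.
Sat(EG a) = {1, 2, 3, 4}
3 ∈ Sat(EG a) = {1, 2, 3, 4}, so the formula holds at 3.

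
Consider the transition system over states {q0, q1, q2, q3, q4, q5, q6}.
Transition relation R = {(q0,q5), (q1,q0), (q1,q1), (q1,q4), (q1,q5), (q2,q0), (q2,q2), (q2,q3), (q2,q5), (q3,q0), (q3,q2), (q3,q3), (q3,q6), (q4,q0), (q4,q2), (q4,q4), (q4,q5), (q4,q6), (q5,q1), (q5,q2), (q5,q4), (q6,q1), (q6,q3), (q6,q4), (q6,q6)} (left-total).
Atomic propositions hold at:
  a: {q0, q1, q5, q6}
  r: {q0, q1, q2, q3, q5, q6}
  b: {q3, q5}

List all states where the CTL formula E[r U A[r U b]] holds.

A[r U b]: least fixpoint, start Z0 = Sat(b) = {q3, q5}, add states in Sat(r) with every successor in Z. Z1 = {q0, q3, q5}; fixed.
Sat(A[r U b]) = {q0, q3, q5}
E[r U A[r U b]]: least fixpoint, start Z0 = Sat(A[r U b]) = {q0, q3, q5}, add states in Sat(r) with some successor in Z. Z1 = {q0, q1, q2, q3, q5, q6}; fixed.
Sat(E[r U A[r U b]]) = {q0, q1, q2, q3, q5, q6}

{q0, q1, q2, q3, q5, q6}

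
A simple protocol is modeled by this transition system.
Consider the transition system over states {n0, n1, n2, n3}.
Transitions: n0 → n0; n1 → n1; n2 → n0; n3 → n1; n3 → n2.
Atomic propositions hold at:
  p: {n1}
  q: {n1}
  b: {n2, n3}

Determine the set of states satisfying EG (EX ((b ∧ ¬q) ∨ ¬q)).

Sat(¬q) = {n0, n2, n3}
Sat(b ∧ ¬q) = {n2, n3}
Sat((b ∧ ¬q) ∨ ¬q) = {n0, n2, n3}
Sat(EX ((b ∧ ¬q) ∨ ¬q)) = {s : some successor in {n0, n2, n3}} = {n0, n2, n3}
EG (EX ((b ∧ ¬q) ∨ ¬q)): greatest fixpoint, start Z0 = {n0, n2, n3}, keep only states in Sat with some successor in Z. Already a fixed point.
Sat(EG (EX ((b ∧ ¬q) ∨ ¬q))) = {n0, n2, n3}

{n0, n2, n3}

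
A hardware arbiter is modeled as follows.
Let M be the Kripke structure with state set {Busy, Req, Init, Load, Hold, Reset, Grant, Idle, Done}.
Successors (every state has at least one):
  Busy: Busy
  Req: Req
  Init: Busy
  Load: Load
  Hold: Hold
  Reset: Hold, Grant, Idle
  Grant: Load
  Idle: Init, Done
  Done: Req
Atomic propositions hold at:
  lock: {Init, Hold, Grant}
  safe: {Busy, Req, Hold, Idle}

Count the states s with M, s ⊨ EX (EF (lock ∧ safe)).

Sat(lock ∧ safe) = {Hold}
EF (lock ∧ safe): least fixpoint, start Z0 = {Hold}, add states with some successor in Z. Z1 = {Hold, Reset}; fixed.
Sat(EF (lock ∧ safe)) = {Hold, Reset}
Sat(EX (EF (lock ∧ safe))) = {s : some successor in {Hold, Reset}} = {Hold, Reset}
|Sat(EX (EF (lock ∧ safe)))| = |{Hold, Reset}| = 2.

2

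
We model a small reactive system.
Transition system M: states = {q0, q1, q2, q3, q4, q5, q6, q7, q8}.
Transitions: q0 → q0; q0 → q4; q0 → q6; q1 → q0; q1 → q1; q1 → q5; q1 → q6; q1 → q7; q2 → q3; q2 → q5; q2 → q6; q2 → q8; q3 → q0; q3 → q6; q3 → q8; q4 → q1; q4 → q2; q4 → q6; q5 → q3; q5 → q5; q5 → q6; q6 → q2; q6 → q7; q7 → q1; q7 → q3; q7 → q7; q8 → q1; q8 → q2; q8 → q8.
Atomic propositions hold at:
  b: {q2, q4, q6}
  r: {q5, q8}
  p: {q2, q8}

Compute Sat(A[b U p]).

{q2, q8}

A[b U p]: least fixpoint, start Z0 = Sat(p) = {q2, q8}, add states in Sat(b) with every successor in Z. Already a fixed point.
Sat(A[b U p]) = {q2, q8}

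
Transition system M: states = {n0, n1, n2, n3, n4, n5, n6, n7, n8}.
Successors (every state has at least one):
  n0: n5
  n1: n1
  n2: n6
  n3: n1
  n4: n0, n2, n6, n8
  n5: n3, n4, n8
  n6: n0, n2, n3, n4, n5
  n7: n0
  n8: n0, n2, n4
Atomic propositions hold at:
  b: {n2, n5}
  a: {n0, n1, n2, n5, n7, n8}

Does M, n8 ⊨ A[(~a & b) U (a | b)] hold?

Yes

Sat(~a) = {n3, n4, n6}
Sat(~a & b) = ∅
Sat(a | b) = {n0, n1, n2, n5, n7, n8}
A[(~a & b) U (a | b)]: least fixpoint, start Z0 = Sat((a | b)) = {n0, n1, n2, n5, n7, n8}, add states in Sat(~a & b) with every successor in Z. Already a fixed point.
Sat(A[(~a & b) U (a | b)]) = {n0, n1, n2, n5, n7, n8}
n8 ∈ Sat(A[(~a & b) U (a | b)]) = {n0, n1, n2, n5, n7, n8}, so the formula holds at n8.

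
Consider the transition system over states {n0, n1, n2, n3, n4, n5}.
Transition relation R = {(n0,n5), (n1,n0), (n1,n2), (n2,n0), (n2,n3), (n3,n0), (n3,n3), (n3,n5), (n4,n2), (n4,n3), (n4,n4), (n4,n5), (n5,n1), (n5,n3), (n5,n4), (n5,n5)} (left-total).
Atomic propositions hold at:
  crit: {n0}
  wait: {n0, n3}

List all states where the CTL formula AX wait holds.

Sat(AX wait) = {s : every successor in {n0, n3}} = {n2}

{n2}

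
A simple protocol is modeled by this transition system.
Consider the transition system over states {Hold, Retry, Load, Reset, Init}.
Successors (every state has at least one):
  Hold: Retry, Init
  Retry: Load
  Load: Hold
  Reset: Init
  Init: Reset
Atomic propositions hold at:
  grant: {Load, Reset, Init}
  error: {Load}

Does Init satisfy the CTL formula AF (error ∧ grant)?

Sat(error ∧ grant) = {Load}
AF (error ∧ grant): least fixpoint, start Z0 = {Load}, add states with every successor in Z. Z1 = {Retry, Load}; fixed.
Sat(AF (error ∧ grant)) = {Retry, Load}
Init ∉ Sat(AF (error ∧ grant)) = {Retry, Load}, so the formula does not hold at Init.

No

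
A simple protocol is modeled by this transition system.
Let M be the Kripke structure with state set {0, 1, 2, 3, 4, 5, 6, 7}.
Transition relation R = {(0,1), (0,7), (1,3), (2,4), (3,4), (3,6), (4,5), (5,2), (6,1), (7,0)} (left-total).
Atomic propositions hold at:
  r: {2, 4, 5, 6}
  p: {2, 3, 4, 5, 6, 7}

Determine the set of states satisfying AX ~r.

{0, 1, 6, 7}

Sat(~r) = {0, 1, 3, 7}
Sat(AX ~r) = {s : every successor in {0, 1, 3, 7}} = {0, 1, 6, 7}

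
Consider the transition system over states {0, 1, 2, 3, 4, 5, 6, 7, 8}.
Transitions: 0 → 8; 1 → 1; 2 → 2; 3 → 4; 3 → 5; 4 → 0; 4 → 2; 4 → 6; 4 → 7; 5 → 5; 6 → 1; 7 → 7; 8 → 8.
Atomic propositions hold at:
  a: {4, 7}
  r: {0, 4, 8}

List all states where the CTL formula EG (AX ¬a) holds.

{0, 1, 2, 5, 6, 8}

Sat(¬a) = {0, 1, 2, 3, 5, 6, 8}
Sat(AX ¬a) = {s : every successor in {0, 1, 2, 3, 5, 6, 8}} = {0, 1, 2, 5, 6, 8}
EG (AX ¬a): greatest fixpoint, start Z0 = {0, 1, 2, 5, 6, 8}, keep only states in Sat with some successor in Z. Already a fixed point.
Sat(EG (AX ¬a)) = {0, 1, 2, 5, 6, 8}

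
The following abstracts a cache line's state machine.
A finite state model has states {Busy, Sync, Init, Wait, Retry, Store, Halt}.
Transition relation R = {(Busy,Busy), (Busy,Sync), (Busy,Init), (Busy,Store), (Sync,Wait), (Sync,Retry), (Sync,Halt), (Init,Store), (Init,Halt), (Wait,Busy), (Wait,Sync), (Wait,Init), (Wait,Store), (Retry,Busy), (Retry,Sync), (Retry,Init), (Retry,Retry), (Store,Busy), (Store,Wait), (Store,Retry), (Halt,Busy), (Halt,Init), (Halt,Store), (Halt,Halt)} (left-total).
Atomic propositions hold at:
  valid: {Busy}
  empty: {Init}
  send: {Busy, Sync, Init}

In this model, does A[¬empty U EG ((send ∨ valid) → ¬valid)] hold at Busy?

No

Sat(¬empty) = {Busy, Sync, Wait, Retry, Store, Halt}
Sat(send ∨ valid) = {Busy, Sync, Init}
Sat(¬valid) = {Sync, Init, Wait, Retry, Store, Halt}
Sat((send ∨ valid) → ¬valid) = {Sync, Init, Wait, Retry, Store, Halt}
EG ((send ∨ valid) → ¬valid): greatest fixpoint, start Z0 = {Sync, Init, Wait, Retry, Store, Halt}, keep only states in Sat with some successor in Z. Already a fixed point.
Sat(EG ((send ∨ valid) → ¬valid)) = {Sync, Init, Wait, Retry, Store, Halt}
A[¬empty U EG ((send ∨ valid) → ¬valid)]: least fixpoint, start Z0 = Sat(EG ((send ∨ valid) → ¬valid)) = {Sync, Init, Wait, Retry, Store, Halt}, add states in Sat(¬empty) with every successor in Z. Already a fixed point.
Sat(A[¬empty U EG ((send ∨ valid) → ¬valid)]) = {Sync, Init, Wait, Retry, Store, Halt}
Busy ∉ Sat(A[¬empty U EG ((send ∨ valid) → ¬valid)]) = {Sync, Init, Wait, Retry, Store, Halt}, so the formula does not hold at Busy.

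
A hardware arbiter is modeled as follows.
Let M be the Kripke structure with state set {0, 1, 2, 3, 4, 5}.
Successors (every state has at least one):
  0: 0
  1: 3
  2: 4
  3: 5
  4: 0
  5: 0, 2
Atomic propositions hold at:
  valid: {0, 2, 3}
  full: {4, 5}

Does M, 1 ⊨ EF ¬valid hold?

Sat(¬valid) = {1, 4, 5}
EF ¬valid: least fixpoint, start Z0 = {1, 4, 5}, add states with some successor in Z. Z1 = {1, 2, 3, 4, 5}; fixed.
Sat(EF ¬valid) = {1, 2, 3, 4, 5}
1 ∈ Sat(EF ¬valid) = {1, 2, 3, 4, 5}, so the formula holds at 1.

Yes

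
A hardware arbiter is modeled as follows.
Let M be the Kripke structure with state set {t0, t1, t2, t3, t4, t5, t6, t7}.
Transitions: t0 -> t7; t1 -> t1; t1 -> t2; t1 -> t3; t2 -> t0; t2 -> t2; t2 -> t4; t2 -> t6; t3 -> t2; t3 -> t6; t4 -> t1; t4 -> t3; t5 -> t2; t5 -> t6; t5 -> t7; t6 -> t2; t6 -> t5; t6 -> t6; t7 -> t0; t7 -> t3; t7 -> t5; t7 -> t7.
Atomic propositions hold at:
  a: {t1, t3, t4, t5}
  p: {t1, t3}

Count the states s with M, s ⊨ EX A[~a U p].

3

Sat(~a) = {t0, t2, t6, t7}
A[~a U p]: least fixpoint, start Z0 = Sat(p) = {t1, t3}, add states in Sat(~a) with every successor in Z. Already a fixed point.
Sat(A[~a U p]) = {t1, t3}
Sat(EX A[~a U p]) = {s : some successor in {t1, t3}} = {t1, t4, t7}
|Sat(EX A[~a U p])| = |{t1, t4, t7}| = 3.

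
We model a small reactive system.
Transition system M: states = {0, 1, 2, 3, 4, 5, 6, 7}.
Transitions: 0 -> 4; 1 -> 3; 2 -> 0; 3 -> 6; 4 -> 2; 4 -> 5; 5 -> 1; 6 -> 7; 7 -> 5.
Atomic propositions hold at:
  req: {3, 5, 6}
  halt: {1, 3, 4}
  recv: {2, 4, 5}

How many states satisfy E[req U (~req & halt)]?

3

Sat(~req) = {0, 1, 2, 4, 7}
Sat(~req & halt) = {1, 4}
E[req U (~req & halt)]: least fixpoint, start Z0 = Sat((~req & halt)) = {1, 4}, add states in Sat(req) with some successor in Z. Z1 = {1, 4, 5}; fixed.
Sat(E[req U (~req & halt)]) = {1, 4, 5}
|Sat(E[req U (~req & halt)])| = |{1, 4, 5}| = 3.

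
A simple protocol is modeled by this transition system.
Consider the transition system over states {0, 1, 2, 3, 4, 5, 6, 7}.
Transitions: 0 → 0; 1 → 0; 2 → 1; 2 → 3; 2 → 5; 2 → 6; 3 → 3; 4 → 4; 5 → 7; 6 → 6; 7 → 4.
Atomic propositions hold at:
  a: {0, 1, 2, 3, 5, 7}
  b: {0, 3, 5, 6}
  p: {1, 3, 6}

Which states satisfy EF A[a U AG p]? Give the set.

AG p: greatest fixpoint, start Z0 = {1, 3, 6}, keep only states in Sat with every successor in Z. Z1 = {3, 6}; fixed.
Sat(AG p) = {3, 6}
A[a U AG p]: least fixpoint, start Z0 = Sat(AG p) = {3, 6}, add states in Sat(a) with every successor in Z. Already a fixed point.
Sat(A[a U AG p]) = {3, 6}
EF A[a U AG p]: least fixpoint, start Z0 = {3, 6}, add states with some successor in Z. Z1 = {2, 3, 6}; fixed.
Sat(EF A[a U AG p]) = {2, 3, 6}

{2, 3, 6}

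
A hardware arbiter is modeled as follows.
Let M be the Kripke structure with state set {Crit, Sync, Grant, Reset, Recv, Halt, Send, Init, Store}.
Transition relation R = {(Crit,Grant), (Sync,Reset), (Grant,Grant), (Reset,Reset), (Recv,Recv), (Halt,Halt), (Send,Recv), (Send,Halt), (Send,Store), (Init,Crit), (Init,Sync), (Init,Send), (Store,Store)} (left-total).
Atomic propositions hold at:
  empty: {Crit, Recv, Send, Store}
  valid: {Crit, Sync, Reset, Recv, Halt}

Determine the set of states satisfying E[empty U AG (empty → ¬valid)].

Sat(¬valid) = {Grant, Send, Init, Store}
Sat(empty → ¬valid) = {Sync, Grant, Reset, Halt, Send, Init, Store}
AG (empty → ¬valid): greatest fixpoint, start Z0 = {Sync, Grant, Reset, Halt, Send, Init, Store}, keep only states in Sat with every successor in Z. Z1 = {Sync, Grant, Reset, Halt, Store}; fixed.
Sat(AG (empty → ¬valid)) = {Sync, Grant, Reset, Halt, Store}
E[empty U AG (empty → ¬valid)]: least fixpoint, start Z0 = Sat(AG (empty → ¬valid)) = {Sync, Grant, Reset, Halt, Store}, add states in Sat(empty) with some successor in Z. Z1 = {Crit, Sync, Grant, Reset, Halt, Send, Store}; fixed.
Sat(E[empty U AG (empty → ¬valid)]) = {Crit, Sync, Grant, Reset, Halt, Send, Store}

{Crit, Sync, Grant, Reset, Halt, Send, Store}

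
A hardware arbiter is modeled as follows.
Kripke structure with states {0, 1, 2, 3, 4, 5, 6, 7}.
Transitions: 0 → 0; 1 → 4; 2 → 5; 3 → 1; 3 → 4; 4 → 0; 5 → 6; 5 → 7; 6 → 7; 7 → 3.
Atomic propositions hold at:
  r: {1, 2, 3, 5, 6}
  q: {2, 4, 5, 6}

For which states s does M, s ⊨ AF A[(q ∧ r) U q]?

Sat(q ∧ r) = {2, 5, 6}
A[(q ∧ r) U q]: least fixpoint, start Z0 = Sat(q) = {2, 4, 5, 6}, add states in Sat(q ∧ r) with every successor in Z. Already a fixed point.
Sat(A[(q ∧ r) U q]) = {2, 4, 5, 6}
AF A[(q ∧ r) U q]: least fixpoint, start Z0 = {2, 4, 5, 6}, add states with every successor in Z. Z1 = {1, 2, 4, 5, 6}; Z2 = {1, 2, 3, 4, 5, 6}; Z3 = {1, 2, 3, 4, 5, 6, 7}; fixed.
Sat(AF A[(q ∧ r) U q]) = {1, 2, 3, 4, 5, 6, 7}

{1, 2, 3, 4, 5, 6, 7}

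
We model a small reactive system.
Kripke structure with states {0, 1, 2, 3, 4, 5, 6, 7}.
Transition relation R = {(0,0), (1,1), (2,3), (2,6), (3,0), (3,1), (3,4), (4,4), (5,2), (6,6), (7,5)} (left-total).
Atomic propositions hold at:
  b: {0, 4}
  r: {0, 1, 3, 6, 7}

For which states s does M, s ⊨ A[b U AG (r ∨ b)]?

{0, 1, 3, 4, 6}

Sat(r ∨ b) = {0, 1, 3, 4, 6, 7}
AG (r ∨ b): greatest fixpoint, start Z0 = {0, 1, 3, 4, 6, 7}, keep only states in Sat with every successor in Z. Z1 = {0, 1, 3, 4, 6}; fixed.
Sat(AG (r ∨ b)) = {0, 1, 3, 4, 6}
A[b U AG (r ∨ b)]: least fixpoint, start Z0 = Sat(AG (r ∨ b)) = {0, 1, 3, 4, 6}, add states in Sat(b) with every successor in Z. Already a fixed point.
Sat(A[b U AG (r ∨ b)]) = {0, 1, 3, 4, 6}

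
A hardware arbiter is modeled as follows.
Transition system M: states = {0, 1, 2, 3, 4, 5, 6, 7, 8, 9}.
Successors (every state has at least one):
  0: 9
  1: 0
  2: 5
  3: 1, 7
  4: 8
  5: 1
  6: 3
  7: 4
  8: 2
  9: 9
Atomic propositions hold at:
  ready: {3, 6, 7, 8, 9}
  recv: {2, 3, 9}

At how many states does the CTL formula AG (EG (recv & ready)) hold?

1

Sat(recv & ready) = {3, 9}
EG (recv & ready): greatest fixpoint, start Z0 = {3, 9}, keep only states in Sat with some successor in Z. Z1 = {9}; fixed.
Sat(EG (recv & ready)) = {9}
AG (EG (recv & ready)): greatest fixpoint, start Z0 = {9}, keep only states in Sat with every successor in Z. Already a fixed point.
Sat(AG (EG (recv & ready))) = {9}
|Sat(AG (EG (recv & ready)))| = |{9}| = 1.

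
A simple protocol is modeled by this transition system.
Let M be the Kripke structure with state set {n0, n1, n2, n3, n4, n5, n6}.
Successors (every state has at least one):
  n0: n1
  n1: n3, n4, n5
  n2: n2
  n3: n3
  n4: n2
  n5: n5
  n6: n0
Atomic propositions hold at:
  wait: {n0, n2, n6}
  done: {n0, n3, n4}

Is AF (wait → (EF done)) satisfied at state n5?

EF done: least fixpoint, start Z0 = {n0, n3, n4}, add states with some successor in Z. Z1 = {n0, n1, n3, n4, n6}; fixed.
Sat(EF done) = {n0, n1, n3, n4, n6}
Sat(wait → (EF done)) = {n0, n1, n3, n4, n5, n6}
AF (wait → (EF done)): least fixpoint, start Z0 = {n0, n1, n3, n4, n5, n6}, add states with every successor in Z. Already a fixed point.
Sat(AF (wait → (EF done))) = {n0, n1, n3, n4, n5, n6}
n5 ∈ Sat(AF (wait → (EF done))) = {n0, n1, n3, n4, n5, n6}, so the formula holds at n5.

Yes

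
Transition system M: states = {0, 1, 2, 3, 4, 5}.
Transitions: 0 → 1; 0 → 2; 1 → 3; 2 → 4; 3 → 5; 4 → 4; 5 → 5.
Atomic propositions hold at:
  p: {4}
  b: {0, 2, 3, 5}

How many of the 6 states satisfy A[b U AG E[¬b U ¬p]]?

3

Sat(¬b) = {1, 4}
Sat(¬p) = {0, 1, 2, 3, 5}
E[¬b U ¬p]: least fixpoint, start Z0 = Sat(¬p) = {0, 1, 2, 3, 5}, add states in Sat(¬b) with some successor in Z. Already a fixed point.
Sat(E[¬b U ¬p]) = {0, 1, 2, 3, 5}
AG E[¬b U ¬p]: greatest fixpoint, start Z0 = {0, 1, 2, 3, 5}, keep only states in Sat with every successor in Z. Z1 = {0, 1, 3, 5}; Z2 = {1, 3, 5}; fixed.
Sat(AG E[¬b U ¬p]) = {1, 3, 5}
A[b U AG E[¬b U ¬p]]: least fixpoint, start Z0 = Sat(AG E[¬b U ¬p]) = {1, 3, 5}, add states in Sat(b) with every successor in Z. Already a fixed point.
Sat(A[b U AG E[¬b U ¬p]]) = {1, 3, 5}
|Sat(A[b U AG E[¬b U ¬p]])| = |{1, 3, 5}| = 3.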